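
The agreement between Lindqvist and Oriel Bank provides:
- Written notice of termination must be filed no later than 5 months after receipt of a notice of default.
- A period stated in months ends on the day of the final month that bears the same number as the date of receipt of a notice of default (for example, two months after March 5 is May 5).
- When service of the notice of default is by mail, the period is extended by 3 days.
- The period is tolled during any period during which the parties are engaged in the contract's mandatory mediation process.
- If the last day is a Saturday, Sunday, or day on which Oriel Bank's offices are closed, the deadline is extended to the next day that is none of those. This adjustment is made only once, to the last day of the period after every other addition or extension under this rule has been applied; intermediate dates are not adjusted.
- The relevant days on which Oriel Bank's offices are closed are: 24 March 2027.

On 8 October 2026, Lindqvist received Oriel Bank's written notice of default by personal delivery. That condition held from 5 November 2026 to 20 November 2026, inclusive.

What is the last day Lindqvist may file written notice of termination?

5 months after 8 October 2026 is March 8, 2027.
Service was not by mail, so no mail extension applies.
From November 5, 2026 through November 20, 2026 inclusive is 16 days; tolling adds 16 days: March 8, 2027 + 16 days = March 24, 2027.
March 24, 2027 is a listed holiday. The next qualifying day is March 25, 2027.

March 25, 2027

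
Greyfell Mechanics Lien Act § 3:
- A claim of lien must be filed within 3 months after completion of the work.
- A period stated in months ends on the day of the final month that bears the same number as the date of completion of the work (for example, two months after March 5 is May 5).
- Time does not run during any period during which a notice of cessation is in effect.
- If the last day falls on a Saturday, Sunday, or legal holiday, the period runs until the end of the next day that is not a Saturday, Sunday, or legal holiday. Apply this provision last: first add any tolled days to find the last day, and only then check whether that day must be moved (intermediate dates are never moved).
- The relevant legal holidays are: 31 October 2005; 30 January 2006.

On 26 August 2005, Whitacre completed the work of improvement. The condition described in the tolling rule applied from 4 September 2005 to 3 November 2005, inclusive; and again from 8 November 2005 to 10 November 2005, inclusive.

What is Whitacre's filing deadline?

January 31, 2006

3 months after 26 August 2005 is November 26, 2005.
From September 4, 2005 through November 3, 2005 inclusive is 61 days; tolling adds 61 days: November 26, 2005 + 61 days = January 26, 2006.
From November 8, 2005 through November 10, 2005 inclusive is 3 days; tolling adds 3 days: January 26, 2006 + 3 days = January 29, 2006.
January 29, 2006 is Sunday; January 30, 2006 is a listed holiday. The next qualifying day is January 31, 2006.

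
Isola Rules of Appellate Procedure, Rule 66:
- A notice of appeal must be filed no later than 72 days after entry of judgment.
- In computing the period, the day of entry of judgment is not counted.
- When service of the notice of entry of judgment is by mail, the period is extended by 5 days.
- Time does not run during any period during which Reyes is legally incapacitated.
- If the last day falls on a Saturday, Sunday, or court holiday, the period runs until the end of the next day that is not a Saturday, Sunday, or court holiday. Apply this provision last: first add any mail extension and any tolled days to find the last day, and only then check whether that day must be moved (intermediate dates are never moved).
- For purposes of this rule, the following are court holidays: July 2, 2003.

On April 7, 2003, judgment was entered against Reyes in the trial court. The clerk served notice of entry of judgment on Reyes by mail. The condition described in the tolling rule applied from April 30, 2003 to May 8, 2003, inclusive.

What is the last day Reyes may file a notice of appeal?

72 days after April 7, 2003 is June 18, 2003.
Service was by mail, adding 5 days: June 18, 2003 + 5 days = June 23, 2003.
From April 30, 2003 through May 8, 2003 inclusive is 9 days; tolling adds 9 days: June 23, 2003 + 9 days = July 2, 2003.
July 2, 2003 is a listed holiday. The next qualifying day is July 3, 2003.

July 3, 2003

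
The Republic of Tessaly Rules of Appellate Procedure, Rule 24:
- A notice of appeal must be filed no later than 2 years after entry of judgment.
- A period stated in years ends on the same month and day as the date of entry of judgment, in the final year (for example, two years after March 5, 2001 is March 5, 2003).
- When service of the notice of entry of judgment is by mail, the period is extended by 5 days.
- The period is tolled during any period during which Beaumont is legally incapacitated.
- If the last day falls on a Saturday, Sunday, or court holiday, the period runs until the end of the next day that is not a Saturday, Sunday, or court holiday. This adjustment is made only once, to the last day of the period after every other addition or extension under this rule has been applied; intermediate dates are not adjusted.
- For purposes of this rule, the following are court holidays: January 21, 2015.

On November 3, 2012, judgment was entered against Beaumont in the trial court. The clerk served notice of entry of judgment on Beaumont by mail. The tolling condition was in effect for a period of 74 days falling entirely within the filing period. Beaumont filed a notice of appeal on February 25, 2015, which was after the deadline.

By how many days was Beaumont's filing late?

34 days

2 years after November 3, 2012 is November 3, 2014.
Service was by mail, adding 5 days: November 3, 2014 + 5 days = November 8, 2014.
Tolling adds 74 days: November 8, 2014 + 74 days = January 21, 2015.
January 21, 2015 is a listed holiday. The next qualifying day is January 22, 2015.
The deadline is January 22, 2015; from January 22, 2015 to February 25, 2015 is 34 days.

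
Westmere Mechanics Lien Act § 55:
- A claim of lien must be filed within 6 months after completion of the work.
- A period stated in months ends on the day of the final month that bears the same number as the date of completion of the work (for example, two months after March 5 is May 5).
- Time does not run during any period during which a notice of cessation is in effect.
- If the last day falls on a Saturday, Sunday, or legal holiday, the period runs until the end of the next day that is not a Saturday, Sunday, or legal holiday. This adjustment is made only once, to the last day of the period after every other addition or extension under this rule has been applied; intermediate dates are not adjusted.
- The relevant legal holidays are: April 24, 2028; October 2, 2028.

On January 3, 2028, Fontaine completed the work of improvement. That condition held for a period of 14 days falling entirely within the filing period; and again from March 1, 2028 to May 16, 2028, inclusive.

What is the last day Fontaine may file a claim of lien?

6 months after January 3, 2028 is July 3, 2028.
Tolling adds 14 days: July 3, 2028 + 14 days = July 17, 2028.
From March 1, 2028 through May 16, 2028 inclusive is 77 days; tolling adds 77 days: July 17, 2028 + 77 days = October 2, 2028.
October 2, 2028 is a listed holiday. The next qualifying day is October 3, 2028.

October 3, 2028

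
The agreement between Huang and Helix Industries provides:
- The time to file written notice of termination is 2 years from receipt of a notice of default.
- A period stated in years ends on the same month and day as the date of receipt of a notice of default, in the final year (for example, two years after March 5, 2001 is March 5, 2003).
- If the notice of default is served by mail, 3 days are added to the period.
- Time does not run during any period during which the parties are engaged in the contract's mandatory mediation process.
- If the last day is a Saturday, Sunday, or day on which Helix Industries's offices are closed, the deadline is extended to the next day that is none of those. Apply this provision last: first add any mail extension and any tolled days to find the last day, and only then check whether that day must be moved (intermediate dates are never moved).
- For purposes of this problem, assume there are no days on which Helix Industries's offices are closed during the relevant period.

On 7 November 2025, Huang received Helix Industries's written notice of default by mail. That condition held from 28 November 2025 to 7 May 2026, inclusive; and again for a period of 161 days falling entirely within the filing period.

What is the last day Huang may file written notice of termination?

September 27, 2028

2 years after 7 November 2025 is November 7, 2027.
Service was by mail, adding 3 days: November 7, 2027 + 3 days = November 10, 2027.
From November 28, 2025 through May 7, 2026 inclusive is 161 days; tolling adds 161 days: November 10, 2027 + 161 days = April 19, 2028.
Tolling adds 161 days: April 19, 2028 + 161 days = September 27, 2028.
September 27, 2028 is a Wednesday and not a day on which Helix Industries's offices are closed, so no extension applies.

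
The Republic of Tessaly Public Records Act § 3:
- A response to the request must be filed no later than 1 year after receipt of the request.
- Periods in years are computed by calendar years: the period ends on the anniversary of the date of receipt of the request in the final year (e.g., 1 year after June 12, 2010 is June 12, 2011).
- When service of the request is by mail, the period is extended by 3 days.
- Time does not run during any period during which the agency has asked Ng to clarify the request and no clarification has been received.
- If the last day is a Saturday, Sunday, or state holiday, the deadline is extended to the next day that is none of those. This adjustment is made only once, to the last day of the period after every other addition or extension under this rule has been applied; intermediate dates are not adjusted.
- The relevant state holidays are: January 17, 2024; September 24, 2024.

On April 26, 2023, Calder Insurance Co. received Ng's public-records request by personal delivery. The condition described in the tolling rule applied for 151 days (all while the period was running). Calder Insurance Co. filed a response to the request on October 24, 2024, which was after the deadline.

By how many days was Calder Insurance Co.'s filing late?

1 year after April 26, 2023 is April 26, 2024.
Service was not by mail, so no mail extension applies.
Tolling adds 151 days: April 26, 2024 + 151 days = September 24, 2024.
September 24, 2024 is a listed holiday. The next qualifying day is September 25, 2024.
The deadline is September 25, 2024; from September 25, 2024 to October 24, 2024 is 29 days.

29 days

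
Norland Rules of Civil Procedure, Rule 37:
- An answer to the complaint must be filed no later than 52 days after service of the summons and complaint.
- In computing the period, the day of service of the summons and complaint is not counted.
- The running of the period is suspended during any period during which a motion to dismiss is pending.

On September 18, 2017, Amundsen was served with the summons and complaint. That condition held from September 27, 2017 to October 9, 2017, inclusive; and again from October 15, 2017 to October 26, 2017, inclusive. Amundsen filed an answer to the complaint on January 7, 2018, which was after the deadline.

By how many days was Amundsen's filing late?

52 days after September 18, 2017 is November 9, 2017.
From September 27, 2017 through October 9, 2017 inclusive is 13 days; tolling adds 13 days: November 9, 2017 + 13 days = November 22, 2017.
From October 15, 2017 through October 26, 2017 inclusive is 12 days; tolling adds 12 days: November 22, 2017 + 12 days = December 4, 2017.
The deadline is December 4, 2017; from December 4, 2017 to January 7, 2018 is 34 days.

34 days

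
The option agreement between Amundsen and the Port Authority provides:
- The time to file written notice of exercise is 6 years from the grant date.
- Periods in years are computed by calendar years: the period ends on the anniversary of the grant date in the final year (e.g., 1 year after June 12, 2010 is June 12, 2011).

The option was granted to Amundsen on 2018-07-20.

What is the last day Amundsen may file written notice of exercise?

6 years after 2018-07-20 is July 20, 2024.

July 20, 2024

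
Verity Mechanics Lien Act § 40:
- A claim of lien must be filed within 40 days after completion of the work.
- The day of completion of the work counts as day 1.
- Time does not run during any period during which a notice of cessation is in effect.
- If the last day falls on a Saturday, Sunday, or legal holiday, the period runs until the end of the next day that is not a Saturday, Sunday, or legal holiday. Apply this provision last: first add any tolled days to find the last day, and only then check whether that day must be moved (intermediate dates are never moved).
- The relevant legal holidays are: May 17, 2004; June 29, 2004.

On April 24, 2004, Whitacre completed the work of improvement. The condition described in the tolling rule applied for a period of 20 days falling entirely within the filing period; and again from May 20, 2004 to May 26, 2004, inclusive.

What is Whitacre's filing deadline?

Counting April 24, 2004 as day 1, day 40 is June 2, 2004.
Tolling adds 20 days: June 2, 2004 + 20 days = June 22, 2004.
From May 20, 2004 through May 26, 2004 inclusive is 7 days; tolling adds 7 days: June 22, 2004 + 7 days = June 29, 2004.
June 29, 2004 is a listed holiday. The next qualifying day is June 30, 2004.

June 30, 2004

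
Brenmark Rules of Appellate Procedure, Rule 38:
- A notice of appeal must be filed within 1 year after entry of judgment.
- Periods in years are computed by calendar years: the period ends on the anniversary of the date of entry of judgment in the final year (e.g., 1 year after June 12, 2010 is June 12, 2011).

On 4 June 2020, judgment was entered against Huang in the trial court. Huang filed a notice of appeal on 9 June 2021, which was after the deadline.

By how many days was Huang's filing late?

1 year after 4 June 2020 is June 4, 2021.
The deadline is June 4, 2021; from June 4, 2021 to June 9, 2021 is 5 days.

5 days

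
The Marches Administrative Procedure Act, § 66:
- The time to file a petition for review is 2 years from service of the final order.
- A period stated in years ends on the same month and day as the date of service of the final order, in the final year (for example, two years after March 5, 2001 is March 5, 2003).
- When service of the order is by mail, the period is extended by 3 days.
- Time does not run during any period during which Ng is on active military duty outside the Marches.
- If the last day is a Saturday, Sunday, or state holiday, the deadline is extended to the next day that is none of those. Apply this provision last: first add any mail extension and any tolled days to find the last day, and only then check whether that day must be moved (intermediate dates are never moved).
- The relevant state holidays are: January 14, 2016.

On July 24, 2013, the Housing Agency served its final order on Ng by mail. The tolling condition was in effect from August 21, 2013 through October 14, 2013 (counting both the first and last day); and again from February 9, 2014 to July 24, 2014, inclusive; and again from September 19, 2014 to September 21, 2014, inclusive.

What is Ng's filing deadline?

2 years after July 24, 2013 is July 24, 2015.
Service was by mail, adding 3 days: July 24, 2015 + 3 days = July 27, 2015.
From August 21, 2013 through October 14, 2013 inclusive is 55 days; tolling adds 55 days: July 27, 2015 + 55 days = September 20, 2015.
From February 9, 2014 through July 24, 2014 inclusive is 166 days; tolling adds 166 days: September 20, 2015 + 166 days = March 4, 2016.
From September 19, 2014 through September 21, 2014 inclusive is 3 days; tolling adds 3 days: March 4, 2016 + 3 days = March 7, 2016.
March 7, 2016 is a Monday and not a state holiday, so no extension applies.

March 7, 2016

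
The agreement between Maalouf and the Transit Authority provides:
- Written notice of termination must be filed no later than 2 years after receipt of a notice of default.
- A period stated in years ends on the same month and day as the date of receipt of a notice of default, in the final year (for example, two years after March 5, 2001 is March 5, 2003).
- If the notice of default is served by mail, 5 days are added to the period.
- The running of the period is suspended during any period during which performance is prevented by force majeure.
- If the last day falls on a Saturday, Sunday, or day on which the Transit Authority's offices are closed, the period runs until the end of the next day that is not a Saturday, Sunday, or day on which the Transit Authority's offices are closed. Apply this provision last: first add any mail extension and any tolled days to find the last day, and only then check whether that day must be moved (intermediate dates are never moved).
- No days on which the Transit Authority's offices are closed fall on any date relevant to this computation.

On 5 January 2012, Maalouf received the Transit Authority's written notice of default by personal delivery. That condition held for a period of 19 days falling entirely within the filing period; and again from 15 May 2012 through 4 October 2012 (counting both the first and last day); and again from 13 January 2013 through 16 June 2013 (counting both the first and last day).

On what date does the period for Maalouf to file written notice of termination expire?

November 18, 2014

2 years after 5 January 2012 is January 5, 2014.
Service was not by mail, so no mail extension applies.
Tolling adds 19 days: January 5, 2014 + 19 days = January 24, 2014.
From May 15, 2012 through October 4, 2012 inclusive is 143 days; tolling adds 143 days: January 24, 2014 + 143 days = June 16, 2014.
From January 13, 2013 through June 16, 2013 inclusive is 155 days; tolling adds 155 days: June 16, 2014 + 155 days = November 18, 2014.
November 18, 2014 is a Tuesday and not a day on which the Transit Authority's offices are closed, so no extension applies.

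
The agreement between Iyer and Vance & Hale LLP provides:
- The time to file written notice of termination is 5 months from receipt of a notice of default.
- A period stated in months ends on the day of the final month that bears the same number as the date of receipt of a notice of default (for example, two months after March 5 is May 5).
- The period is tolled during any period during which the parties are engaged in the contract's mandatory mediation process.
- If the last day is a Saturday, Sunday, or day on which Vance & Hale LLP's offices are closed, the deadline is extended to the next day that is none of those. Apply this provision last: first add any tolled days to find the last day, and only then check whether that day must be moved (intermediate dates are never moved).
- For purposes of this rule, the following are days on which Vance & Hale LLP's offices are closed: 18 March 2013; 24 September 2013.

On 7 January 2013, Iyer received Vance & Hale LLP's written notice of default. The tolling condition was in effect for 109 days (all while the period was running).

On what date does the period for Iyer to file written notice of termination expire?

September 25, 2013

5 months after 7 January 2013 is June 7, 2013.
Tolling adds 109 days: June 7, 2013 + 109 days = September 24, 2013.
September 24, 2013 is a listed holiday. The next qualifying day is September 25, 2013.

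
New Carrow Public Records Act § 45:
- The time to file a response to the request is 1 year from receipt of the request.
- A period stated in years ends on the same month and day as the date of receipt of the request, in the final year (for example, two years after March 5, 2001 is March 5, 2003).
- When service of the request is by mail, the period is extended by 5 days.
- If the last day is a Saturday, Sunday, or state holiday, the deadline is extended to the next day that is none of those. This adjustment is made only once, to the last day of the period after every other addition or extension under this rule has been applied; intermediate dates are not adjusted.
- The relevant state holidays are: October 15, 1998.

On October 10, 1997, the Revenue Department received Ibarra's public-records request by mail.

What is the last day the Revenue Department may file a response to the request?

October 16, 1998

1 year after October 10, 1997 is October 10, 1998.
Service was by mail, adding 5 days: October 10, 1998 + 5 days = October 15, 1998.
October 15, 1998 is a listed holiday. The next qualifying day is October 16, 1998.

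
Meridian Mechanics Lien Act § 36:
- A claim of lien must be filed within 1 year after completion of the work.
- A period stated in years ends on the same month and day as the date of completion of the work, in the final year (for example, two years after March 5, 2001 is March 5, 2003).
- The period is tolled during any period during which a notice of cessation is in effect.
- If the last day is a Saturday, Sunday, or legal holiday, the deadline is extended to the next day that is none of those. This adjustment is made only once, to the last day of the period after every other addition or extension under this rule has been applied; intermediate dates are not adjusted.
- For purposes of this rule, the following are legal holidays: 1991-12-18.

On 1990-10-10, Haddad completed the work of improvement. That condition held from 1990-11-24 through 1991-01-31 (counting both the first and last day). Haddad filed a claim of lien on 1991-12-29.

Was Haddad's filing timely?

1 year after 1990-10-10 is October 10, 1991.
From November 24, 1990 through January 31, 1991 inclusive is 69 days; tolling adds 69 days: October 10, 1991 + 69 days = December 18, 1991.
December 18, 1991 is a listed holiday. The next qualifying day is December 19, 1991.
The deadline is December 19, 1991; the filing on December 29, 1991 is after that date.

No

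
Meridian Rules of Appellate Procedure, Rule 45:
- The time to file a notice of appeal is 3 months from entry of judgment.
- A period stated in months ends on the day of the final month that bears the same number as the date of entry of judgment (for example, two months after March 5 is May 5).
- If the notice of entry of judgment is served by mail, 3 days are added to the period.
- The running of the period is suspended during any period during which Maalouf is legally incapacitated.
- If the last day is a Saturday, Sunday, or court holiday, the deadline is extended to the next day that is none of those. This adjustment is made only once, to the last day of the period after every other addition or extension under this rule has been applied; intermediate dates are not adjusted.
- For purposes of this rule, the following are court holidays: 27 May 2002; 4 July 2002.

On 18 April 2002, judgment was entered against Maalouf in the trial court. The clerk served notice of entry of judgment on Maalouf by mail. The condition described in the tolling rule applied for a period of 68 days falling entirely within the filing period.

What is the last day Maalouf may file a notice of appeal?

September 27, 2002

3 months after 18 April 2002 is July 18, 2002.
Service was by mail, adding 3 days: July 18, 2002 + 3 days = July 21, 2002.
Tolling adds 68 days: July 21, 2002 + 68 days = September 27, 2002.
September 27, 2002 is a Friday and not a court holiday, so no extension applies.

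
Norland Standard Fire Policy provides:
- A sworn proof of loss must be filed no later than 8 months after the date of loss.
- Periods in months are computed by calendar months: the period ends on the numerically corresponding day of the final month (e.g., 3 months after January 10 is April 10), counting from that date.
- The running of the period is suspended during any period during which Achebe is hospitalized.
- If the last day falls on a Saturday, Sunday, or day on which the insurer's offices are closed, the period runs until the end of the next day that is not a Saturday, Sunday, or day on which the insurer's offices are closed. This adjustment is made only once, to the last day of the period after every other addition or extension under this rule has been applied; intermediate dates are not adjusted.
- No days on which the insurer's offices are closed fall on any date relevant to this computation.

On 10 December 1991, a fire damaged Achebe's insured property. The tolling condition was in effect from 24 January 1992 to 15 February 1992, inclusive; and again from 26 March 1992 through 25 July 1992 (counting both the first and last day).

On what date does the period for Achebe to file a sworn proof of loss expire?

January 4, 1993

8 months after 10 December 1991 is August 10, 1992.
From January 24, 1992 through February 15, 1992 inclusive is 23 days; tolling adds 23 days: August 10, 1992 + 23 days = September 2, 1992.
From March 26, 1992 through July 25, 1992 inclusive is 122 days; tolling adds 122 days: September 2, 1992 + 122 days = January 2, 1993.
January 2, 1993 is Saturday; January 3, 1993 is Sunday. The next qualifying day is January 4, 1993.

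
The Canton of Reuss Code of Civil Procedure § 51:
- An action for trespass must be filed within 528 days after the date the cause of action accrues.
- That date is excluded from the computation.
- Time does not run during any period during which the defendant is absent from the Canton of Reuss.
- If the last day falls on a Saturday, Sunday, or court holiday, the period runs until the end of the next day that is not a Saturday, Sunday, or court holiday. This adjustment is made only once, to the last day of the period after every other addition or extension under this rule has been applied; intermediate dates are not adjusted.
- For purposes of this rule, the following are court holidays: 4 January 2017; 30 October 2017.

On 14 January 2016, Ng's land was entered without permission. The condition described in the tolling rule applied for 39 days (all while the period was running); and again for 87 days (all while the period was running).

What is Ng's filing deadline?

528 days after 14 January 2016 is June 25, 2017.
Tolling adds 39 days: June 25, 2017 + 39 days = August 3, 2017.
Tolling adds 87 days: August 3, 2017 + 87 days = October 29, 2017.
October 29, 2017 is Sunday; October 30, 2017 is a listed holiday. The next qualifying day is October 31, 2017.

October 31, 2017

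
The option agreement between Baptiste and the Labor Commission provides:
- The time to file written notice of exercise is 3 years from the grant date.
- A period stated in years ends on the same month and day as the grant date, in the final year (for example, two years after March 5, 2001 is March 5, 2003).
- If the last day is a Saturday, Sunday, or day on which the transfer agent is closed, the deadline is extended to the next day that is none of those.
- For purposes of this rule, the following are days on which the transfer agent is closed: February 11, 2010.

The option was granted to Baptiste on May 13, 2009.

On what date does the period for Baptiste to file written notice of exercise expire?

3 years after May 13, 2009 is May 13, 2012.
May 13, 2012 is Sunday. The next qualifying day is May 14, 2012.

May 14, 2012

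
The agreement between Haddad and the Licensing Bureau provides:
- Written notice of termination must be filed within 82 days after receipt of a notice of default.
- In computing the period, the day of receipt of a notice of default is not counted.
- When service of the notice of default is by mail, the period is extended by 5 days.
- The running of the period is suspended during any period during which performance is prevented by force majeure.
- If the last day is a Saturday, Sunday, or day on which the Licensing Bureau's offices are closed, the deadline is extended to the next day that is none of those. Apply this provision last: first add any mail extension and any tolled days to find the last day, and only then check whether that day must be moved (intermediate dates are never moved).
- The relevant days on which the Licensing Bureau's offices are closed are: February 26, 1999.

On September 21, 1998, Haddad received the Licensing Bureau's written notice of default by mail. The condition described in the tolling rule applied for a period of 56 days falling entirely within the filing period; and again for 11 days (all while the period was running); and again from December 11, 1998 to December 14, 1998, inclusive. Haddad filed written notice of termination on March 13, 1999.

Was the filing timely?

82 days after September 21, 1998 is December 12, 1998.
Service was by mail, adding 5 days: December 12, 1998 + 5 days = December 17, 1998.
Tolling adds 56 days: December 17, 1998 + 56 days = February 11, 1999.
Tolling adds 11 days: February 11, 1999 + 11 days = February 22, 1999.
From December 11, 1998 through December 14, 1998 inclusive is 4 days; tolling adds 4 days: February 22, 1999 + 4 days = February 26, 1999.
February 26, 1999 is a listed holiday; February 27, 1999 is Saturday; February 28, 1999 is Sunday. The next qualifying day is March 1, 1999.
The deadline is March 1, 1999; the filing on March 13, 1999 is after that date.

No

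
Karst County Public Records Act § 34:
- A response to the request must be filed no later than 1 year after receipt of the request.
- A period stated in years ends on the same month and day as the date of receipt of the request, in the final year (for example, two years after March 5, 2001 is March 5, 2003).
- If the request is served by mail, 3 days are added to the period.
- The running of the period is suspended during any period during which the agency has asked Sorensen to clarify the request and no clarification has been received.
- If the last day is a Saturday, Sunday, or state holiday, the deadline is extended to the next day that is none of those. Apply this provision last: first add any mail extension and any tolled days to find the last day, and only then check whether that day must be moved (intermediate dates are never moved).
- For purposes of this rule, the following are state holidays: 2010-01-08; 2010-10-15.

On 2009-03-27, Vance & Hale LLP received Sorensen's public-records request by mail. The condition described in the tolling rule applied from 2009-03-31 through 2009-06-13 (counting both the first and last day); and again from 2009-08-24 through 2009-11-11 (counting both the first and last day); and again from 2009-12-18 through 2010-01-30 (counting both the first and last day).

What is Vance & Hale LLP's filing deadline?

1 year after 2009-03-27 is March 27, 2010.
Service was by mail, adding 3 days: March 27, 2010 + 3 days = March 30, 2010.
From March 31, 2009 through June 13, 2009 inclusive is 75 days; tolling adds 75 days: March 30, 2010 + 75 days = June 13, 2010.
From August 24, 2009 through November 11, 2009 inclusive is 80 days; tolling adds 80 days: June 13, 2010 + 80 days = September 1, 2010.
From December 18, 2009 through January 30, 2010 inclusive is 44 days; tolling adds 44 days: September 1, 2010 + 44 days = October 15, 2010.
October 15, 2010 is a listed holiday; October 16, 2010 is Saturday; October 17, 2010 is Sunday. The next qualifying day is October 18, 2010.

October 18, 2010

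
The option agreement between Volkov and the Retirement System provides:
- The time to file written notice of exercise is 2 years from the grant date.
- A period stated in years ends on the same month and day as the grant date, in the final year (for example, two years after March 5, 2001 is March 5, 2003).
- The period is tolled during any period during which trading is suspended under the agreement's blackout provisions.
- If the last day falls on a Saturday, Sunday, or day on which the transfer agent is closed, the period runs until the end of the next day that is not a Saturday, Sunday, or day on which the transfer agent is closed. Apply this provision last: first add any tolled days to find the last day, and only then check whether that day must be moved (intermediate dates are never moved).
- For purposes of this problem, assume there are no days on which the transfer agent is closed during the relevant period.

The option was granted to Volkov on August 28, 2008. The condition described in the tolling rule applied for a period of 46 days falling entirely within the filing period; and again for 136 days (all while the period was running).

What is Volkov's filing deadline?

February 28, 2011

2 years after August 28, 2008 is August 28, 2010.
Tolling adds 46 days: August 28, 2010 + 46 days = October 13, 2010.
Tolling adds 136 days: October 13, 2010 + 136 days = February 26, 2011.
February 26, 2011 is Saturday; February 27, 2011 is Sunday. The next qualifying day is February 28, 2011.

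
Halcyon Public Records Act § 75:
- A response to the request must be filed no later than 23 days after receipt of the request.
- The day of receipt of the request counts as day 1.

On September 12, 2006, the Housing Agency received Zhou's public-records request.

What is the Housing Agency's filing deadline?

Counting September 12, 2006 as day 1, day 23 is October 4, 2006.

October 4, 2006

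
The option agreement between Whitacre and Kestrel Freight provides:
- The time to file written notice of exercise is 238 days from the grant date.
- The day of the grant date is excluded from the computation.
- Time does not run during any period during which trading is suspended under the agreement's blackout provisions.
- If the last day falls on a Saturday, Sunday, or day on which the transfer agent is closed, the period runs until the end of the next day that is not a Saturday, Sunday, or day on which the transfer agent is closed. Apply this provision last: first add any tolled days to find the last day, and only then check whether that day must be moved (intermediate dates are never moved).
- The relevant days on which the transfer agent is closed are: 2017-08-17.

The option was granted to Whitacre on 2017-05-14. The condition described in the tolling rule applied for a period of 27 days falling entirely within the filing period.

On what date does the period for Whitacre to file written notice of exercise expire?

February 5, 2018

238 days after 2017-05-14 is January 7, 2018.
Tolling adds 27 days: January 7, 2018 + 27 days = February 3, 2018.
February 3, 2018 is Saturday; February 4, 2018 is Sunday. The next qualifying day is February 5, 2018.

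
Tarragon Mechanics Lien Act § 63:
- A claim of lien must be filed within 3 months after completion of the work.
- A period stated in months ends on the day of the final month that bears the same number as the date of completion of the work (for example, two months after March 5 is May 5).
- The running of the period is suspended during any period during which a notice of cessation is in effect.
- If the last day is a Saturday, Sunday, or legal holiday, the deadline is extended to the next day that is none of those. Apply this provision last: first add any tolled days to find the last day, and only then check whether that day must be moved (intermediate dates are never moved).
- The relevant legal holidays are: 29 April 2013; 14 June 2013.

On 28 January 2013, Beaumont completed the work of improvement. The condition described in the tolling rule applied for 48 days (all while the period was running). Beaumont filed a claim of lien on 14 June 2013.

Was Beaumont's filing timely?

Yes

3 months after 28 January 2013 is April 28, 2013.
Tolling adds 48 days: April 28, 2013 + 48 days = June 15, 2013.
June 15, 2013 is Saturday; June 16, 2013 is Sunday. The next qualifying day is June 17, 2013.
The deadline is June 17, 2013; the filing on June 14, 2013 is on or before that date.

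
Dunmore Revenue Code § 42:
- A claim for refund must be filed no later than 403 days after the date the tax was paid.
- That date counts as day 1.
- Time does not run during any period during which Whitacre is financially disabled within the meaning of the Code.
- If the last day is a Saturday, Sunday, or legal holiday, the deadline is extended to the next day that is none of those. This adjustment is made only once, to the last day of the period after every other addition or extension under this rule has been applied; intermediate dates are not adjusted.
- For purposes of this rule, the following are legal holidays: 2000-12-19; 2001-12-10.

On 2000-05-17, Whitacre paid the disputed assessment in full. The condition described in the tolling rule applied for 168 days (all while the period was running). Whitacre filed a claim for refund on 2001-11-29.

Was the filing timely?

Counting 2000-05-17 as day 1, day 403 is June 23, 2001.
Tolling adds 168 days: June 23, 2001 + 168 days = December 8, 2001.
December 8, 2001 is Saturday; December 9, 2001 is Sunday; December 10, 2001 is a listed holiday. The next qualifying day is December 11, 2001.
The deadline is December 11, 2001; the filing on November 29, 2001 is on or before that date.

Yes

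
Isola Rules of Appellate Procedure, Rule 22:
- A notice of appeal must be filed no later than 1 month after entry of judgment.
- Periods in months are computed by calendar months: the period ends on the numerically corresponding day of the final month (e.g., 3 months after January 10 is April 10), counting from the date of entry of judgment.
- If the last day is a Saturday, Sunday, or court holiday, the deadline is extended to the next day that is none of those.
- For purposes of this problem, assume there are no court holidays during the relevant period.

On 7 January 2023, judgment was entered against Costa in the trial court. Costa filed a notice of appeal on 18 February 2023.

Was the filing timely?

1 month after 7 January 2023 is February 7, 2023.
February 7, 2023 is a Tuesday and not a court holiday, so no extension applies.
The deadline is February 7, 2023; the filing on February 18, 2023 is after that date.

No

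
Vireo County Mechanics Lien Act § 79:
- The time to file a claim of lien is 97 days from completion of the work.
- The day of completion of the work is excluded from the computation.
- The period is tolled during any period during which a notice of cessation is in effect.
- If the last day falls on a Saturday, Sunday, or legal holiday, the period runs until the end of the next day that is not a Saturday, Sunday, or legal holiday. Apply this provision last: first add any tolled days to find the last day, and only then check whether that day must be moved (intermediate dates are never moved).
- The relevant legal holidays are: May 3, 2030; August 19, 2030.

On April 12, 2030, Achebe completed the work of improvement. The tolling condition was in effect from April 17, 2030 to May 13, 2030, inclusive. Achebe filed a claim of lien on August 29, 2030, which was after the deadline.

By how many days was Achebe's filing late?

15 days

97 days after April 12, 2030 is July 18, 2030.
From April 17, 2030 through May 13, 2030 inclusive is 27 days; tolling adds 27 days: July 18, 2030 + 27 days = August 14, 2030.
August 14, 2030 is a Wednesday and not a legal holiday, so no extension applies.
The deadline is August 14, 2030; from August 14, 2030 to August 29, 2030 is 15 days.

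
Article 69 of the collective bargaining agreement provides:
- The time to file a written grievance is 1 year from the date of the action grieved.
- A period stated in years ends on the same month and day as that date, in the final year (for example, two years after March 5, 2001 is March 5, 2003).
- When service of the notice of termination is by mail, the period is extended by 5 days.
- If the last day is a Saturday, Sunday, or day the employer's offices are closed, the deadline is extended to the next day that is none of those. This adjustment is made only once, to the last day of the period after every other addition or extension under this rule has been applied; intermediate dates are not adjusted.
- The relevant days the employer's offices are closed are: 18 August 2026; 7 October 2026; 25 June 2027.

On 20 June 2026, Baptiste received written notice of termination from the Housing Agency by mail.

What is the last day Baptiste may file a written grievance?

June 28, 2027

1 year after 20 June 2026 is June 20, 2027.
Service was by mail, adding 5 days: June 20, 2027 + 5 days = June 25, 2027.
June 25, 2027 is a listed holiday; June 26, 2027 is Saturday; June 27, 2027 is Sunday. The next qualifying day is June 28, 2027.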